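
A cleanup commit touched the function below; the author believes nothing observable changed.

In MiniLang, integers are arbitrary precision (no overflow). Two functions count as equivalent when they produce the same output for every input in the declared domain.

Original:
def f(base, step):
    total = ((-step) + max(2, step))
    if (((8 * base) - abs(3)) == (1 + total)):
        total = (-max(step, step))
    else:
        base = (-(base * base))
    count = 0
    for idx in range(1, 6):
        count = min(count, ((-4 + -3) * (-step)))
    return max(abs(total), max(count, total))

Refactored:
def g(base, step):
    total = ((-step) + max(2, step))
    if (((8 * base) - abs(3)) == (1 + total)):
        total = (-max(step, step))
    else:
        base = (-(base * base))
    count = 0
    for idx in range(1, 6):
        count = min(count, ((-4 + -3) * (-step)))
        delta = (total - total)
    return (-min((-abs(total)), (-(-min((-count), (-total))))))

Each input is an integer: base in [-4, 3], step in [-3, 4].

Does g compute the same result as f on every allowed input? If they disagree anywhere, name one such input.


Although local variable names differ; and arithmetic usage differs; and min/max/abs usage differs; and statement counts differ, 64/64 inputs agree.
verdict: equivalent


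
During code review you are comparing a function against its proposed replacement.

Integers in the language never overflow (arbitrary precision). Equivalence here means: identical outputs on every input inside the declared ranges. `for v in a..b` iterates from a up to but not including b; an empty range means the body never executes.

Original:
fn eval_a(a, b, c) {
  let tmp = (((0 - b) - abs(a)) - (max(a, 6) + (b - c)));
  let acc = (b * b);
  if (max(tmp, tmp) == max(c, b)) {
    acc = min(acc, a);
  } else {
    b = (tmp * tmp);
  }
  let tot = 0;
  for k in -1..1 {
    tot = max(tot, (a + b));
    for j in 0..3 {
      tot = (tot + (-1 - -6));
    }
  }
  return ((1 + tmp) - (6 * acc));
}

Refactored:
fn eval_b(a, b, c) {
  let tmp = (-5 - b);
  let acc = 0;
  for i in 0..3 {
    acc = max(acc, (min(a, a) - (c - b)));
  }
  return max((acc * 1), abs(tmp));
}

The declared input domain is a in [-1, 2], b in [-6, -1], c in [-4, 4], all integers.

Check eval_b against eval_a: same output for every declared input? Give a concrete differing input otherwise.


The rewrite breaks on a=-1, b=-6, c=-4, where the results are -214 and 1.
eval_a: tmp = 1; acc = 36; (max(tmp, tmp) == max(c, b)) -> false; b = 1; tot = 0; [k=-1]; tot = 0; [j=0]; tot = 5; [j=1]; tot = 10; [j=2]; tot = 15; [k=0]; tot = 15; [j=0]; tot = 20; [j=1]; tot = 25; [j=2]; tot = 30; return -214
eval_b: tmp = 1; acc = 0; [i=0]; acc = 0; [i=1]; acc = 0; [i=2]; acc = 0; return 1
verdict: not equivalent; witness: a=-1, b=-6, c=-4


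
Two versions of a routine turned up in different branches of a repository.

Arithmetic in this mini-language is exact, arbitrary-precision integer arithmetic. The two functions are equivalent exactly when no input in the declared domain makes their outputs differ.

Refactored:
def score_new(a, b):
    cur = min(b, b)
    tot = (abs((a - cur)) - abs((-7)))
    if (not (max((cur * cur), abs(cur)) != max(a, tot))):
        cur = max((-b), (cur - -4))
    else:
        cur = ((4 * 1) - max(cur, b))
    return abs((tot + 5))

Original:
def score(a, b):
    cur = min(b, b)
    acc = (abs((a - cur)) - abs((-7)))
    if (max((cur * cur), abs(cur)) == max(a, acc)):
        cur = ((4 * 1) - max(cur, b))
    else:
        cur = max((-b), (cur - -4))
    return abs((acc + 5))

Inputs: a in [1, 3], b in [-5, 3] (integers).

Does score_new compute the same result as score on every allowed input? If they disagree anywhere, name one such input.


Equivalent. The suspicious-looking change has no observable effect anywhere in the declared ranges.
Every one of the 27 inputs gives matching results.
One worked example (a=1, b=3) — score: cur becomes 3; next acc becomes -5; next (max((cur * cur), abs(cur)) == max(a, acc)) evaluates to false; next cur becomes 7; next final value 0; score_new: cur becomes 3; next tot becomes -5; next (not (max((cur * cur), abs(cur)) != max(a, tot))) evaluates to false; next cur becomes 1; next final value 0; agreement on 0.
verdict: equivalent


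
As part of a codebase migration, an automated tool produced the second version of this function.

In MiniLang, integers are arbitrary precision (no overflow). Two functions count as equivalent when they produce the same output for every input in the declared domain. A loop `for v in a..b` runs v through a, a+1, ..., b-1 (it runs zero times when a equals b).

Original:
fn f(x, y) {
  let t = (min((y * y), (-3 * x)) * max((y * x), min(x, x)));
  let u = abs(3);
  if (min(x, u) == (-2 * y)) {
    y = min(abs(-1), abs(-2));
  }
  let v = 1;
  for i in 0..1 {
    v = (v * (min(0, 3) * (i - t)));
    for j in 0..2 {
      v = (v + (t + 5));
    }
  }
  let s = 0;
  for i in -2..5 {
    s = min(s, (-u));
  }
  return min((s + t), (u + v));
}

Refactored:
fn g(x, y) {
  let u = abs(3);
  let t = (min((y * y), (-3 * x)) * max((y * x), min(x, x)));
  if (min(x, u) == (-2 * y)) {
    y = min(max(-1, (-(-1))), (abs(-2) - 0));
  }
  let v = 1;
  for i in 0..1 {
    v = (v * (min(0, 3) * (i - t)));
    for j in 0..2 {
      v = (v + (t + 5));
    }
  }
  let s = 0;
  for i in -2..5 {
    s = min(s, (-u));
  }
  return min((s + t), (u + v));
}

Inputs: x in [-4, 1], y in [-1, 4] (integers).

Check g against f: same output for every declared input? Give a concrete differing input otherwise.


The two are interchangeable: constant usage differs; min/max/abs usage differs; arithmetic usage differs, and every declared input agrees.
One worked example (x=-4, y=3) — f: t = -36; u = 3; (min(x, u) == (-2 * y)) -> false; v = 1; [i=0]; v = 0; [j=0]; v = -31; [j=1]; v = -62; s = 0; [i=-2]; s = -3; [i=-1]; s = -3; [i=0]; s = -3; [i=1]; s = -3; [i=2]; s = -3; [i=3]; s = -3; [i=4]; s = -3; return -59; g: u = 3; t = -36; (min(x, u) == (-2 * y)) -> false; v = 1; [i=0]; v = 0; [j=0]; v = -31; [j=1]; v = -62; s = 0; [i=-2]; s = -3; [i=-1]; s = -3; [i=0]; s = -3; [i=1]; s = -3; [i=2]; s = -3; [i=3]; s = -3; [i=4]; s = -3; return -59; agreement on -59.
Every one of the 36 inputs gives matching results.
verdict: equivalent


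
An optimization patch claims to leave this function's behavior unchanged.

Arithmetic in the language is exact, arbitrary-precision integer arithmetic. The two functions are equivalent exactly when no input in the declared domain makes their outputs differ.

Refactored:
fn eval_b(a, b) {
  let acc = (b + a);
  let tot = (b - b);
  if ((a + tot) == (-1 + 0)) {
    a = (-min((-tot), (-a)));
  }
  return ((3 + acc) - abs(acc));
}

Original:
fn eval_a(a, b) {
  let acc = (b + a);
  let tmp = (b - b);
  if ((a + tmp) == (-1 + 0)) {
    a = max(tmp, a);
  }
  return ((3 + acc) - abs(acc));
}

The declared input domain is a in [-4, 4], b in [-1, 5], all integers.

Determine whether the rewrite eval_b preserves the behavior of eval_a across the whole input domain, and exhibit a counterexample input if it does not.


This is a faithful refactor — local variable names differ; and min/max/abs usage differs, but the computed results match everywhere.
As a probe, take a=-4, b=4: eval_a runs acc := 0 | tmp := 0 | ((a + tmp) == (-1 + 0)): false | result 3; eval_b runs acc := 0 | tot := 0 | ((a + tot) == (-1 + 0)): false | result 3; both end at 3.
An exhaustive pass over the 63 declared inputs shows identical outputs.
verdict: equivalent


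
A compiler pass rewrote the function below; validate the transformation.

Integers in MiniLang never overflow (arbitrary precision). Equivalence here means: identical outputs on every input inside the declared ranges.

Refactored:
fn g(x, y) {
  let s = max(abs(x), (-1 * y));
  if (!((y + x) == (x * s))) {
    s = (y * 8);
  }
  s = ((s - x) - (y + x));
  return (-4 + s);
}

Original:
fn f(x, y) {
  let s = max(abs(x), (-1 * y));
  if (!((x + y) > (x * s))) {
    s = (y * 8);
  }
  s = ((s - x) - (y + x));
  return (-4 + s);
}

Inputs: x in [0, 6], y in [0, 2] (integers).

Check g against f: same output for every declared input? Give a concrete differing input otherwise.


These are not equivalent — on x=0, y=1 the outputs split (-5 vs 3).
f: s := 0 | (!((x + y) > (x * s))): false | s := -1 | result -5
g: s := 0 | (!((y + x) == (x * s))): true | s := 8 | s := 7 | result 3
verdict: not equivalent; witness: x=0, y=1


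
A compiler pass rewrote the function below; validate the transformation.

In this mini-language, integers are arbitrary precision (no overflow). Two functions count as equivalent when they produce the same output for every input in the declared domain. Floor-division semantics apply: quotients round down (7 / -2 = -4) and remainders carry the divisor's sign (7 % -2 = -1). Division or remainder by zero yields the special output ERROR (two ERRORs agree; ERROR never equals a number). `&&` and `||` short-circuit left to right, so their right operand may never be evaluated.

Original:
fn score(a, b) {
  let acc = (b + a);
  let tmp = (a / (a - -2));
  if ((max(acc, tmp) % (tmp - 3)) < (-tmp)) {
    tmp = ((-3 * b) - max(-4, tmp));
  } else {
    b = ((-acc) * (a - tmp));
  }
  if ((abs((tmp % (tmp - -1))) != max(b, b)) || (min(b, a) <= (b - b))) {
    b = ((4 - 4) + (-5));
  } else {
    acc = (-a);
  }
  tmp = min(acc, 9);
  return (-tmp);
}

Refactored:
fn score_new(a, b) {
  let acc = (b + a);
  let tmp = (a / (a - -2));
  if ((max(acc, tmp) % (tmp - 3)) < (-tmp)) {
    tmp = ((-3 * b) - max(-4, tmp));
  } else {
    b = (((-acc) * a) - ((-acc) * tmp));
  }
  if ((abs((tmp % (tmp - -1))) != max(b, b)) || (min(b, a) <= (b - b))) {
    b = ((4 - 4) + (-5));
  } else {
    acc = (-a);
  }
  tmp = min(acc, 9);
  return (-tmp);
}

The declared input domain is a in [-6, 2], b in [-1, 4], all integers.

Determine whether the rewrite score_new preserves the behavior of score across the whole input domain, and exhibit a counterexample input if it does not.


Differences: arithmetic usage differs — yet all 54 inputs agree.
verdict: equivalent


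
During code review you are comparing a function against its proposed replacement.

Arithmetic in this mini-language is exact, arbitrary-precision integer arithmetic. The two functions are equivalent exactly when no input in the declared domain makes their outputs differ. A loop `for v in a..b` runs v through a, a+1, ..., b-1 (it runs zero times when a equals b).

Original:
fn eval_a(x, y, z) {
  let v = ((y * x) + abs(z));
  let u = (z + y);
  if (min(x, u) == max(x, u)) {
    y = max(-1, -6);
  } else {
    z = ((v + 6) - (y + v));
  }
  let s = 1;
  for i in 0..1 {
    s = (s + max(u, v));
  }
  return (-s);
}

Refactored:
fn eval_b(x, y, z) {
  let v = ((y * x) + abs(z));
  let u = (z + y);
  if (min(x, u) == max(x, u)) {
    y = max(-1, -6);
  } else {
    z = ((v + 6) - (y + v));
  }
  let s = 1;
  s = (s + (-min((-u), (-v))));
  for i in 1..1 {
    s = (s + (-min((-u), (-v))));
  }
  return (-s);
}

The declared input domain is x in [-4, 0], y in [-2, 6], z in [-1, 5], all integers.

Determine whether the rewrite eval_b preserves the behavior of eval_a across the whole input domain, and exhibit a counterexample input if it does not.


Changes here: min/max/abs usage differs; arithmetic usage differs; statement counts differ; loop structure differs; the full 315-point sweep finds no disagreement.
verdict: equivalent


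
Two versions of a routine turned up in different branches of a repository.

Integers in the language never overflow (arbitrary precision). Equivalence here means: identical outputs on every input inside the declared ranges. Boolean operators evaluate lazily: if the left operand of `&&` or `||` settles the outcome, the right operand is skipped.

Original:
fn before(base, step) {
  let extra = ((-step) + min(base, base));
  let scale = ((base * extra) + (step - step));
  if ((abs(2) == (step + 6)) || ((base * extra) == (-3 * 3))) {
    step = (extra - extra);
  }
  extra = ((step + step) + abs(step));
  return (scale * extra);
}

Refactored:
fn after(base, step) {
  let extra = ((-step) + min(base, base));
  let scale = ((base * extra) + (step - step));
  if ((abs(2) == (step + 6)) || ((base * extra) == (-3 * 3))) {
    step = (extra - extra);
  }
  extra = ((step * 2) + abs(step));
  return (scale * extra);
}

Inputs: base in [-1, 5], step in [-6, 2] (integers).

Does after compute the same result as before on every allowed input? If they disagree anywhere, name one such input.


Equivalent — the differences include constant usage differs; and arithmetic usage differs, yet no declared input distinguishes the two.
Spot check at base=1, step=-6 — before: extra := 7 | scale := 7 | ((abs(2) == (step + 6)) || ((base * extra) == (-3 * 3))): false | extra := -6 | result -42. after: extra := 7 | scale := 7 | ((abs(2) == (step + 6)) || ((base * extra) == (-3 * 3))): false | extra := -6 | result -42. Both give -42.
An exhaustive pass over the 63 declared inputs shows identical outputs.
verdict: equivalent


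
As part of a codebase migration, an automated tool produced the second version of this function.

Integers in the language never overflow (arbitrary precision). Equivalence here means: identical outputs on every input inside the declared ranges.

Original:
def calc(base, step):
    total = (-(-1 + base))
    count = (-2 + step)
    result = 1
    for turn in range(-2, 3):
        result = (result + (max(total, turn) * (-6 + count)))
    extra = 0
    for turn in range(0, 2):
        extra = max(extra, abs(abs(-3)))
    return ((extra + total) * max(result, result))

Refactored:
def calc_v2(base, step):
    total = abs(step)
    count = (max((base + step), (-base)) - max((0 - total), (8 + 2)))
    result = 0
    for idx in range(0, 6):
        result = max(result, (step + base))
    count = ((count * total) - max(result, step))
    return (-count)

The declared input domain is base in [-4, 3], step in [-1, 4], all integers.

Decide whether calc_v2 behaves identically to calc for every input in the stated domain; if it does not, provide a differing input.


These are not equivalent — on base=-4, step=-1 the outputs split (-1792 vs 6).
calc: total=5, then count=-3, then result=1, then (turn=-2), then result=-44, then (turn=-1), then result=-89, then (turn=0), then result=-134, then (turn=1), then result=-179, then (turn=2), then result=-224, then extra=0, then (turn=0), then extra=3, then (turn=1), then extra=3, then returns -1792
calc_v2: total=1, then count=-6, then result=0, then (idx=0), then result=0, then (idx=1), then result=0, then (idx=2), then result=0, then (idx=3), then result=0, then (idx=4), then result=0, then (idx=5), then result=0, then count=-6, then returns 6
verdict: not equivalent; witness: base=-4, step=-1


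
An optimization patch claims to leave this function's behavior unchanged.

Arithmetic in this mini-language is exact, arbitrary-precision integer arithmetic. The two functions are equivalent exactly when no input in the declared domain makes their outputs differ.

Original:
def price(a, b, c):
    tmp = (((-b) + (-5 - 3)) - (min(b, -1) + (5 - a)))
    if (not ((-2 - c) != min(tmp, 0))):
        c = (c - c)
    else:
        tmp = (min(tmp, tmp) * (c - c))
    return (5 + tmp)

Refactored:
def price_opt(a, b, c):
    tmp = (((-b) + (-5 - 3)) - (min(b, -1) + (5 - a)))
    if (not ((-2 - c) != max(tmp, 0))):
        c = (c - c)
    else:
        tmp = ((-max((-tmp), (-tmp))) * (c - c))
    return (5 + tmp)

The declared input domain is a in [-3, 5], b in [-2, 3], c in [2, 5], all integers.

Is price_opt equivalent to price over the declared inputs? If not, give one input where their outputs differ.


At a=2, b=-2, c=5: price gives -2, price_opt gives 5.
verdict: not equivalent; witness: a=2, b=-2, c=5


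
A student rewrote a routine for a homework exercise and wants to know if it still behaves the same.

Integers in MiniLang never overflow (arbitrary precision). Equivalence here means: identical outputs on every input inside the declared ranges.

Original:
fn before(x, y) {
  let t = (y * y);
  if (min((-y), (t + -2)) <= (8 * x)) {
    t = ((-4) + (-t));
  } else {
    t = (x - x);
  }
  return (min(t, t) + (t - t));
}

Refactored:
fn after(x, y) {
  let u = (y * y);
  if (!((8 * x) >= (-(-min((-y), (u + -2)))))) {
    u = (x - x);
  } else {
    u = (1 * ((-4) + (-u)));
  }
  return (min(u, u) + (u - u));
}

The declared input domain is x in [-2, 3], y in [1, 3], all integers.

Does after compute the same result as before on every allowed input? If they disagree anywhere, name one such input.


The two versions differ — the changes include arithmetic usage differs, and comparison usage differs, and boolean connective usage differs, and local variable names differ, and constant usage differs.
Spot check at x=-2, y=3 — before: t = 9; (min((-y), (t + -2)) <= (8 * x)) -> false; t = 0; return 0. after: u = 9; (!((8 * x) >= (-(-min((-y), (u + -2)))))) -> true; u = 0; return 0. Both give 0.
Sweeping the whole domain (18 inputs) finds no disagreement.
verdict: equivalent


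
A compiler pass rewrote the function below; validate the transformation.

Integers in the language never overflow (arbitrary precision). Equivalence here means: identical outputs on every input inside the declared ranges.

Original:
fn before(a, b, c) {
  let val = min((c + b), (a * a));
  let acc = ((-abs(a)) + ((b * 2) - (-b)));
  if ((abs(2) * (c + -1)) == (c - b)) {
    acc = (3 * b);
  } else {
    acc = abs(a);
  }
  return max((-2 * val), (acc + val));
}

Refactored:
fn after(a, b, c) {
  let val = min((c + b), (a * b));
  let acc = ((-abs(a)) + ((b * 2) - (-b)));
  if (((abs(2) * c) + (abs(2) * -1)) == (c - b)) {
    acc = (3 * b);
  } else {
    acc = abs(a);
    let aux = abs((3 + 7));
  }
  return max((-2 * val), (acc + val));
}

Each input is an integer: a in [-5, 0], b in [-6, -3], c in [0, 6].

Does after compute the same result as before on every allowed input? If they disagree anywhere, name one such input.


Input a=-1, b=-4, c=6: -2 from before versus -4 from after.
verdict: not equivalent; witness: a=-1, b=-4, c=6


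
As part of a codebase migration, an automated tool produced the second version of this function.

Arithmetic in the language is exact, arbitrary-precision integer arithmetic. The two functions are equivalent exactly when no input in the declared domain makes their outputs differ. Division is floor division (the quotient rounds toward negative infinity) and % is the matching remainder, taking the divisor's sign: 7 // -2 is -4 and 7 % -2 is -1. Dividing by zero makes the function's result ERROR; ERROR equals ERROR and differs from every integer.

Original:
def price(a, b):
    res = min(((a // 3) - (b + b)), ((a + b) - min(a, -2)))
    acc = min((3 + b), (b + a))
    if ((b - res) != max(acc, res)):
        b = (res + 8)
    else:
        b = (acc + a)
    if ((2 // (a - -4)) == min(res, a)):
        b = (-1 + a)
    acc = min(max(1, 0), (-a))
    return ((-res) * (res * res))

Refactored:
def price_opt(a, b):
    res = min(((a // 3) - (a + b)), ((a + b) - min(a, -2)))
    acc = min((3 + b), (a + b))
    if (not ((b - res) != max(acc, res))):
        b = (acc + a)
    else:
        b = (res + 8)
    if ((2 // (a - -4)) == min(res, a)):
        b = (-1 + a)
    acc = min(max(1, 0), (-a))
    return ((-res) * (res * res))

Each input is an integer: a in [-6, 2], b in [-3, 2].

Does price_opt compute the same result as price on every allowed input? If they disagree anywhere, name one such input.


The rewrite breaks on a=-6, b=0, where the results are 8 and 0.
price: res = -2; acc = -6; ((b - res) != max(acc, res)) -> true; b = 6; ((2 // (a - -4)) == min(res, a)) -> false; acc = 1; return 8
price_opt: res = 0; acc = -6; (not ((b - res) != max(acc, res))) -> true; b = -12; ((2 // (a - -4)) == min(res, a)) -> false; acc = 1; return 0
verdict: not equivalent; witness: a=-6, b=0


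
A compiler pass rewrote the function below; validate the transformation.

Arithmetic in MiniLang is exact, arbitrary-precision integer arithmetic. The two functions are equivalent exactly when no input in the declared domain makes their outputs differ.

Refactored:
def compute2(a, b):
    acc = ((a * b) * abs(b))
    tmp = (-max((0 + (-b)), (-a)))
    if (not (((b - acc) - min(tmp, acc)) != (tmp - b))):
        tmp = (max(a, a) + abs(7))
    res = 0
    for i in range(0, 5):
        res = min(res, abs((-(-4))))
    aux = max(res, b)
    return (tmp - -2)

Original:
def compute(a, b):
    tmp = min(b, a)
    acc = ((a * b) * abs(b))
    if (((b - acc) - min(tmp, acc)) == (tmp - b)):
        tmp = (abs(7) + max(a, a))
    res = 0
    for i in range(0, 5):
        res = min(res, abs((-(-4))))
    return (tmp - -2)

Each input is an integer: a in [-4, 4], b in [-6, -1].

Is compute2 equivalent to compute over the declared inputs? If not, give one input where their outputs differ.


Behavior is preserved: although boolean connective usage differs; also min/max/abs usage differs; also arithmetic usage differs; also statement counts differ; also comparison usage differs; also local variable names differ; also constant usage differs, the outputs never diverge.
Tracing a=2, b=-6: compute: tmp becomes -6; next acc becomes -72; next (((b - acc) - min(tmp, acc)) == (tmp - b)) evaluates to false; next res becomes 0; next at i=0:; next res becomes 0; next at i=1:; next res becomes 0; next at i=2:; next res becomes 0; next at i=3:; next res becomes 0; next at i=4:; next res becomes 0; next final value -4 | compute2: acc becomes -72; next tmp becomes -6; next (not (((b - acc) - min(tmp, acc)) != (tmp - b))) evaluates to false; next res becomes 0; next at i=0:; next res becomes 0; next at i=1:; next res becomes 0; next at i=2:; next res becomes 0; next at i=3:; next res becomes 0; next at i=4:; next res becomes 0; next aux becomes 0; next final value -4 — matching result -4.
Across all 54 domain points the two functions coincide.
verdict: equivalent


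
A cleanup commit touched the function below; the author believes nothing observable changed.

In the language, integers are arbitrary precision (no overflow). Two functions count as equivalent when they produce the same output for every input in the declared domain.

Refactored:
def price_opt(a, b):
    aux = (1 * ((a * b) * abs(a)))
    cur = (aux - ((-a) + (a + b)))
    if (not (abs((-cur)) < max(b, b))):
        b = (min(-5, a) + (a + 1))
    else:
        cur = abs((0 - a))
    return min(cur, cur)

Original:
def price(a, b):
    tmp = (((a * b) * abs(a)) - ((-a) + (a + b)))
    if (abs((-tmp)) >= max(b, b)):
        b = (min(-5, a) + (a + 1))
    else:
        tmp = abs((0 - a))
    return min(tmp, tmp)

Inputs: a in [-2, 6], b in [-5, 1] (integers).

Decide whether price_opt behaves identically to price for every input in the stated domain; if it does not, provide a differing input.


Although statement counts differ; comparison usage differs; local variable names differ; boolean connective usage differs; constant usage differs; arithmetic usage differs, 63/63 inputs agree.
verdict: equivalent


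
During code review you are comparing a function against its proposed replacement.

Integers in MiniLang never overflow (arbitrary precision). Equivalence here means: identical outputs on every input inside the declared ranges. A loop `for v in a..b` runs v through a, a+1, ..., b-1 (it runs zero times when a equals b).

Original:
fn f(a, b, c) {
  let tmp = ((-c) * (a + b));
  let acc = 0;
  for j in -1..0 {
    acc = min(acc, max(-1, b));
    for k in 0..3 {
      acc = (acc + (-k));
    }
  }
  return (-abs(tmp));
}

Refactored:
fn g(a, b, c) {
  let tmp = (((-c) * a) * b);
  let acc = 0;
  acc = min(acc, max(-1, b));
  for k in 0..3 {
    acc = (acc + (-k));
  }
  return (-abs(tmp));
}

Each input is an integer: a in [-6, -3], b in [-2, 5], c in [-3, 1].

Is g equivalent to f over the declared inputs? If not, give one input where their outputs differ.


Take a=-6, b=-2, c=-3.
f: tmp := -24 | acc := 0 | iter j=-1: | acc := -1 | iter k=0: | acc := -1 | iter k=1: | acc := -2 | iter k=2: | acc := -4 | result -24
g: tmp := 36 | acc := 0 | acc := -1 | iter k=0: | acc := -1 | iter k=1: | acc := -2 | iter k=2: | acc := -4 | result -36
-24 vs -36 — the two versions disagree here.
verdict: not equivalent; witness: a=-6, b=-2, c=-3


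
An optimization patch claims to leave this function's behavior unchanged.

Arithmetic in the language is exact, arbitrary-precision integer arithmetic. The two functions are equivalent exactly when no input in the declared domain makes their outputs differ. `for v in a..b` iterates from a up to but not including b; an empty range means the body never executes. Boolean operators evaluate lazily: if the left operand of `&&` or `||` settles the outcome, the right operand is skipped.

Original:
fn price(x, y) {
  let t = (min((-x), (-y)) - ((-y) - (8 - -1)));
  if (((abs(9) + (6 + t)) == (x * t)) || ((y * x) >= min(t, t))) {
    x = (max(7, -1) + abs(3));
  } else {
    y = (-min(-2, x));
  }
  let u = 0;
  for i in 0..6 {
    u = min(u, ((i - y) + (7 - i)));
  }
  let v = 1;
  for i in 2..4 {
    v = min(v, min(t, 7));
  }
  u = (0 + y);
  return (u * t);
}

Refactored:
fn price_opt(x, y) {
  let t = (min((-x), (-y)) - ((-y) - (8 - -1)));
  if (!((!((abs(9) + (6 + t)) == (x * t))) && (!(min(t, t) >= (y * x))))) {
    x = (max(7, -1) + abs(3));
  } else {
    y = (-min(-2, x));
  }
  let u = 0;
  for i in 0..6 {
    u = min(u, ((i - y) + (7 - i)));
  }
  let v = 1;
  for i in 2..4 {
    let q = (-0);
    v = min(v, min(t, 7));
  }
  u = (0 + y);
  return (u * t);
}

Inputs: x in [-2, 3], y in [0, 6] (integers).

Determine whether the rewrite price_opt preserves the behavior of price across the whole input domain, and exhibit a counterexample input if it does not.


Take x=-2, y=0.
price: t=9, then (((abs(9) + (6 + t)) == (x * t)) || ((y * x) >= min(t, t))) is false, then y=2, then u=0, then (i=0), then u=0, then (i=1), then u=0, then (i=2), then u=0, then (i=3), then u=0, then (i=4), then u=0, then (i=5), then u=0, then v=1, then (i=2), then v=1, then (i=3), then v=1, then u=2, then returns 18
price_opt: t=9, then (!((!((abs(9) + (6 + t)) == (x * t))) && (!(min(t, t) >= (y * x))))) is true, then x=10, then u=0, then (i=0), then u=0, then (i=1), then u=0, then (i=2), then u=0, then (i=3), then u=0, then (i=4), then u=0, then (i=5), then u=0, then v=1, then (i=2), then q=0, then v=1, then (i=3), then q=0, then v=1, then u=0, then returns 0
18 against 0: the behavior changed.
verdict: not equivalent; witness: x=-2, y=0


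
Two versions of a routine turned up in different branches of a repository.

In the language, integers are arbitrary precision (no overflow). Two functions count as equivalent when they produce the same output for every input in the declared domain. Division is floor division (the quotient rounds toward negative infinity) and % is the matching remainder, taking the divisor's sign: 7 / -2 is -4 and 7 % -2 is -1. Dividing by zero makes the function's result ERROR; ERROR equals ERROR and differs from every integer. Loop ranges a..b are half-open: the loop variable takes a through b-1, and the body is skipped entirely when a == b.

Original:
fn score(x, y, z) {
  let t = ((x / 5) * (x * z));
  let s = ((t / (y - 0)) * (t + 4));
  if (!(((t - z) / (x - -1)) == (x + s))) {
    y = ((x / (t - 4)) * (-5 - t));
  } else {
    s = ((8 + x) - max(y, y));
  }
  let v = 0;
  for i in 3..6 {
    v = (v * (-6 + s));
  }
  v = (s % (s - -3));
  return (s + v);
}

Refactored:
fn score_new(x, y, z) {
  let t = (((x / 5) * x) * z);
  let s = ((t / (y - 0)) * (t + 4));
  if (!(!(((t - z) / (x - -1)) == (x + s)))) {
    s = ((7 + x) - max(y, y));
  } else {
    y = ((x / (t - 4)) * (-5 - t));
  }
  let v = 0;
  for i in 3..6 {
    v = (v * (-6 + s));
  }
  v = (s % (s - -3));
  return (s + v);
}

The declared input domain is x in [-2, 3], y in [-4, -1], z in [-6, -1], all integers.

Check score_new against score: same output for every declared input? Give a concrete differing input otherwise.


Take x=1, y=-4, z=-3.
score: t becomes 0; next s becomes 0; next (!(((t - z) / (x - -1)) == (x + s))) evaluates to false; next s becomes 13; next v becomes 0; next at i=3:; next v becomes 0; next at i=4:; next v becomes 0; next at i=5:; next v becomes 0; next v becomes 13; next final value 26
score_new: t becomes 0; next s becomes 0; next (!(!(((t - z) / (x - -1)) == (x + s)))) evaluates to true; next s becomes 12; next v becomes 0; next at i=3:; next v becomes 0; next at i=4:; next v becomes 0; next at i=5:; next v becomes 0; next v becomes 12; next final value 24
26 against 24: the behavior changed.
verdict: not equivalent; witness: x=1, y=-4, z=-3


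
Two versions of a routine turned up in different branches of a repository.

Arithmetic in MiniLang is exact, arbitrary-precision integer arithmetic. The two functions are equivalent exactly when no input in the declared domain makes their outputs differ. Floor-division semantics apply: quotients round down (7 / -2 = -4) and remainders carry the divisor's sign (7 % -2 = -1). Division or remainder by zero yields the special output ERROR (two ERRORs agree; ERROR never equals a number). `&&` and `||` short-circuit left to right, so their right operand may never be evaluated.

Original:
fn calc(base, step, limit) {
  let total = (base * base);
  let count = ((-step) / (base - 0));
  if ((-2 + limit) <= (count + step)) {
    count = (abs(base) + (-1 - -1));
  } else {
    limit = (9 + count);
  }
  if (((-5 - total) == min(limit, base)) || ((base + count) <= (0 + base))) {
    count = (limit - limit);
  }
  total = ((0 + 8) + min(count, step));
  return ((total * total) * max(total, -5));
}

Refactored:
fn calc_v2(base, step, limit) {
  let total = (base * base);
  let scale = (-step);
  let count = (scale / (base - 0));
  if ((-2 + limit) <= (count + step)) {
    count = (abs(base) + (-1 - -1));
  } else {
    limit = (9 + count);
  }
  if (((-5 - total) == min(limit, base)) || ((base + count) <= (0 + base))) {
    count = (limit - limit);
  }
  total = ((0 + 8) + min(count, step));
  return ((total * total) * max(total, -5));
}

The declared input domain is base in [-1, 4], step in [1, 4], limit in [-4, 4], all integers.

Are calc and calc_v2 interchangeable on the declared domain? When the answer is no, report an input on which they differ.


Equivalent — the differences include statement counts differ; also local variable names differ, yet no declared input distinguishes the two.
Tracing base=4, step=2, limit=-4: calc: total becomes 16; next count becomes -1; next ((-2 + limit) <= (count + step)) evaluates to true; next count becomes 4; next (((-5 - total) == min(limit, base)) || ((base + count) <= (0 + base))) evaluates to false; next total becomes 10; next final value 1000 | calc_v2: total becomes 16; next scale becomes -2; next count becomes -1; next ((-2 + limit) <= (count + step)) evaluates to true; next count becomes 4; next (((-5 - total) == min(limit, base)) || ((base + count) <= (0 + base))) evaluates to false; next total becomes 10; next final value 1000 — matching result 1000.
Every one of the 216 inputs gives matching results.
verdict: equivalent


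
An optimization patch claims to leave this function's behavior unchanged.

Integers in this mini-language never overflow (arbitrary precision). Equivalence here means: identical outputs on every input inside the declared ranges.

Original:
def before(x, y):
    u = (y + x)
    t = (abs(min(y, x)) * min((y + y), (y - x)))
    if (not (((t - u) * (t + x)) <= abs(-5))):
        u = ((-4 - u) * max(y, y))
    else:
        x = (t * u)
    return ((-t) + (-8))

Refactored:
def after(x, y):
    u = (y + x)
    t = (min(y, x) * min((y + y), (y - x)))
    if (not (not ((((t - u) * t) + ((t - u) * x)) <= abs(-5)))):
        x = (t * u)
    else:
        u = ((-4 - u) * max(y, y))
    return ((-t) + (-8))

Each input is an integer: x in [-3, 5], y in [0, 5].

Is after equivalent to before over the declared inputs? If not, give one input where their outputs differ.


The rewrite breaks on x=-3, y=1, where the results are -14 and -2.
before: u = -2; t = 6; (not (((t - u) * (t + x)) <= abs(-5))) -> true; u = -2; return -14
after: u = -2; t = -6; (not (not ((((t - u) * t) + ((t - u) * x)) <= abs(-5)))) -> false; u = -2; return -2
verdict: not equivalent; witness: x=-3, y=1


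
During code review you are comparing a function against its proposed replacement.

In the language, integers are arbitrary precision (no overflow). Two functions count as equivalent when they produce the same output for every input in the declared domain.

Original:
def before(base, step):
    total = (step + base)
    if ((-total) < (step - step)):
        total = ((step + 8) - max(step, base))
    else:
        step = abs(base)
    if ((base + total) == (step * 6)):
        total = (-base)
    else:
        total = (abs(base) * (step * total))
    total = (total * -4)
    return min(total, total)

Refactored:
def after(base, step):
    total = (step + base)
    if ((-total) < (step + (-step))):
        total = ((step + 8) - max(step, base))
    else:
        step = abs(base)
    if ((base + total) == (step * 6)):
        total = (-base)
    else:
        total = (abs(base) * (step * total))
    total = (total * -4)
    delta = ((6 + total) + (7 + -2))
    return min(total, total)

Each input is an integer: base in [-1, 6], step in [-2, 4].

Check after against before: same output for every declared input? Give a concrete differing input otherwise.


Side by side, the visible changes include: local variable names differ, plus statement counts differ, plus constant usage differs, plus arithmetic usage differs.
Tracing base=3, step=0: before: total=3, then ((-total) < (step - step)) is true, then total=5, then ((base + total) == (step * 6)) is false, then total=0, then total=0, then returns 0 | after: total=3, then ((-total) < (step + (-step))) is true, then total=5, then ((base + total) == (step * 6)) is false, then total=0, then total=0, then delta=11, then returns 0 — matching result 0.
Sweeping the whole domain (56 inputs) finds no disagreement.
verdict: equivalent


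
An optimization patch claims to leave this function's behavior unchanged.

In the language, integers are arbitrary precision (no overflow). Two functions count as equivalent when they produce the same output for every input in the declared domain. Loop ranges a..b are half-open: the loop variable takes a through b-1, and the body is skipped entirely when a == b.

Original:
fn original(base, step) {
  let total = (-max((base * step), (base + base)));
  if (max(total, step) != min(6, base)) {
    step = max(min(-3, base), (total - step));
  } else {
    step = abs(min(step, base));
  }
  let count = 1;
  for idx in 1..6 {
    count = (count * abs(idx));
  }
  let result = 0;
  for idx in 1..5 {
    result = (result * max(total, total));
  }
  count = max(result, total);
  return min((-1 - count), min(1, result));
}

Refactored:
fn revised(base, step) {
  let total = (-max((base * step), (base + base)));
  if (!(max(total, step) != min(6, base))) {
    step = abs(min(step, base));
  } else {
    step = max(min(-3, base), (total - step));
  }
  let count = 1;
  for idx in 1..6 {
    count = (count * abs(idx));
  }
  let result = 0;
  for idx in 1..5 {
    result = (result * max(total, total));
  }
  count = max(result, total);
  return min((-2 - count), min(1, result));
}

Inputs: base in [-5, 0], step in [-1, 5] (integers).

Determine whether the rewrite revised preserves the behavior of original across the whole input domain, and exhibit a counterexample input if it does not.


There is a counterexample at base=-5, step=-1: -1 on one side, -2 on the other.
original: total = -5; (max(total, step) != min(6, base)) -> true; step = -4; count = 1; [idx=1]; count = 1; [idx=2]; count = 2; [idx=3]; count = 6; [idx=4]; count = 24; [idx=5]; count = 120; result = 0; [idx=1]; result = 0; [idx=2]; result = 0; [idx=3]; result = 0; [idx=4]; result = 0; count = 0; return -1
revised: total = -5; (!(max(total, step) != min(6, base))) -> false; step = -4; count = 1; [idx=1]; count = 1; [idx=2]; count = 2; [idx=3]; count = 6; [idx=4]; count = 24; [idx=5]; count = 120; result = 0; [idx=1]; result = 0; [idx=2]; result = 0; [idx=3]; result = 0; [idx=4]; result = 0; count = 0; return -2
verdict: not equivalent; witness: base=-5, step=-1


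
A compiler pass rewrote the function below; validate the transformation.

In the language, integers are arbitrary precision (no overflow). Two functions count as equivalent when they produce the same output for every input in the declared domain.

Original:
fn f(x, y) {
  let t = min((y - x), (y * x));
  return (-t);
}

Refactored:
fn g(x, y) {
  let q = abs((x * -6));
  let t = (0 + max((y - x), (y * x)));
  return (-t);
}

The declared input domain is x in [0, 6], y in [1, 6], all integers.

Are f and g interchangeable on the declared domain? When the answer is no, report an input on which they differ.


Not equivalent: x=0, y=1 separates them (0 vs -1).
f: t = 0; return 0
g: q = 0; t = 1; return -1
verdict: not equivalent; witness: x=0, y=1


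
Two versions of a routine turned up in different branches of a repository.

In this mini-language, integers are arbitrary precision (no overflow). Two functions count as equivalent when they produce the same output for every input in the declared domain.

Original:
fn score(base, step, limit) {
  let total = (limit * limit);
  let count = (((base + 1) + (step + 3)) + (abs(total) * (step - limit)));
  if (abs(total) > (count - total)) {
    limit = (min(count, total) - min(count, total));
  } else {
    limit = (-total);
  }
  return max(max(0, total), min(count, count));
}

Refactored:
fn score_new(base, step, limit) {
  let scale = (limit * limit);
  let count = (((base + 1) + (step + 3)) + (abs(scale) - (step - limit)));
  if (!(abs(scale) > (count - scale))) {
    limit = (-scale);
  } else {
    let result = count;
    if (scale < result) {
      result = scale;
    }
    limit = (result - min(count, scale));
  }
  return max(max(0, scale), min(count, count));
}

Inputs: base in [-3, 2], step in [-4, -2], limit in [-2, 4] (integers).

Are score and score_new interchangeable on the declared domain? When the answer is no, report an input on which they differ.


Not equivalent: base=-3, step=-4, limit=0 separates them (0 vs 1).
score: total = 0; count = -3; (abs(total) > (count - total)) -> true; limit = 0; return 0
score_new: scale = 0; count = 1; (!(abs(scale) > (count - scale))) -> true; limit = 0; return 1
verdict: not equivalent; witness: base=-3, step=-4, limit=0


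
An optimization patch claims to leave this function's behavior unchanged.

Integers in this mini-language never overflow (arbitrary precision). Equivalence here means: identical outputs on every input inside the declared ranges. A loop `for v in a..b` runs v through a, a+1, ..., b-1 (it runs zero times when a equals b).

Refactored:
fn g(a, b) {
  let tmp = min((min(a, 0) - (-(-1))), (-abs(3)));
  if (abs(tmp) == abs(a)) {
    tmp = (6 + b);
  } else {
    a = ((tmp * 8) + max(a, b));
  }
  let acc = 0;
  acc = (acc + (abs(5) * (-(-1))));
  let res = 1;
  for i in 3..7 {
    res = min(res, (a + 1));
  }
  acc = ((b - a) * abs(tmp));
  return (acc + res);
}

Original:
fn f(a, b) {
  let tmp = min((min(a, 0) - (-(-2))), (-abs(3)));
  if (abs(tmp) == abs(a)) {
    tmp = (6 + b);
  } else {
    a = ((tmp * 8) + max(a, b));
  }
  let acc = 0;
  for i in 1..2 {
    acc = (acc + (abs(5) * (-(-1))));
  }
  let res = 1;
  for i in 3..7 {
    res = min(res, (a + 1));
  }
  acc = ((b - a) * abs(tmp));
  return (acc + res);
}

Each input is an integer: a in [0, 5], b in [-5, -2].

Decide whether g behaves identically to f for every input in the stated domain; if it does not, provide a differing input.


Although `-2` became `-1`, no input in the stated domain can expose it.
Spot check at a=1, b=-3 — f: tmp=-3, then (abs(tmp) == abs(a)) is false, then a=-23, then acc=0, then (i=1), then acc=5, then res=1, then (i=3), then res=-22, then (i=4), then res=-22, then (i=5), then res=-22, then (i=6), then res=-22, then acc=60, then returns 38. g: tmp=-3, then (abs(tmp) == abs(a)) is false, then a=-23, then acc=0, then acc=5, then res=1, then (i=3), then res=-22, then (i=4), then res=-22, then (i=5), then res=-22, then (i=6), then res=-22, then acc=60, then returns 38. Both give 38.
Checked all 24 inputs in the declared domain: the outputs agree on every one.
verdict: equivalent
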